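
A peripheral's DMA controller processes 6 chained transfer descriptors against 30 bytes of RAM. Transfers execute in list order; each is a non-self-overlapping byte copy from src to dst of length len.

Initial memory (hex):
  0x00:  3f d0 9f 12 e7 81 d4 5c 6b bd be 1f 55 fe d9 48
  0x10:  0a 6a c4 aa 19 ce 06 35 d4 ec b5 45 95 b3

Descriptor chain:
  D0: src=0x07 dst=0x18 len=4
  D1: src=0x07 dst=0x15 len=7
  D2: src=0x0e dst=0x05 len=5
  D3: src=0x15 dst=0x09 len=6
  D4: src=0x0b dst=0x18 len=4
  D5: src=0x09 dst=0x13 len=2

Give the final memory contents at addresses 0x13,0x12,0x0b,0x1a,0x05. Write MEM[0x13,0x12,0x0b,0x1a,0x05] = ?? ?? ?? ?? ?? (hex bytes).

MEM[0x13,0x12,0x0b,0x1a,0x05] = 5c c4 bd 1f d9

#0 dst[0x18+4] := {0x5c,0x6b,0xbd,0xbe}
#1 dst[0x15+7] := {0x5c,0x6b,0xbd,0xbe,0x1f,0x55,0xfe}
#2 dst[0x05+5] := {0xd9,0x48,0x0a,0x6a,0xc4}
#3 dst[0x09+6] := {0x5c,0x6b,0xbd,0xbe,0x1f,0x55}
#4 dst[0x18+4] := {0xbd,0xbe,0x1f,0x55}
#5 dst[0x13+2] := {0x5c,0x6b}
query mem[0x13]=0x5c, mem[0x12]=0xc4, mem[0x0b]=0xbd, mem[0x1a]=0x1f, mem[0x05]=0xd9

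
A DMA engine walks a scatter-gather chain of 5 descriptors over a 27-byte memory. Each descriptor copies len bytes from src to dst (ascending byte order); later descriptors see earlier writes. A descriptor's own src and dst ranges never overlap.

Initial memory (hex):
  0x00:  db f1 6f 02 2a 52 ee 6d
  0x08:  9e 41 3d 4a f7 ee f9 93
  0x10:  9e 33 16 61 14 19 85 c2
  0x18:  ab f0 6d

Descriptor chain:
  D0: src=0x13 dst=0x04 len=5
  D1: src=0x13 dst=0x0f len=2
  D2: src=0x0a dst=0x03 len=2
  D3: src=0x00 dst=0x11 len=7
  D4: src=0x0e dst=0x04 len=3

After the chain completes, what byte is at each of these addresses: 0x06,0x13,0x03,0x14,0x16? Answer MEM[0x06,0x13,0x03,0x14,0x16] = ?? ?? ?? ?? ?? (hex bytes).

[0] 0x13->0x04 len=5 : 61 14 19 85 c2
[1] 0x13->0x0f len=2 : 61 14
[2] 0x0a->0x03 len=2 : 3d 4a
[3] 0x00->0x11 len=7 : db f1 6f 3d 4a 14 19
[4] 0x0e->0x04 len=3 : f9 61 14
query mem[0x06]=0x14, mem[0x13]=0x6f, mem[0x03]=0x3d, mem[0x14]=0x3d, mem[0x16]=0x14

MEM[0x06,0x13,0x03,0x14,0x16] = 14 6f 3d 3d 14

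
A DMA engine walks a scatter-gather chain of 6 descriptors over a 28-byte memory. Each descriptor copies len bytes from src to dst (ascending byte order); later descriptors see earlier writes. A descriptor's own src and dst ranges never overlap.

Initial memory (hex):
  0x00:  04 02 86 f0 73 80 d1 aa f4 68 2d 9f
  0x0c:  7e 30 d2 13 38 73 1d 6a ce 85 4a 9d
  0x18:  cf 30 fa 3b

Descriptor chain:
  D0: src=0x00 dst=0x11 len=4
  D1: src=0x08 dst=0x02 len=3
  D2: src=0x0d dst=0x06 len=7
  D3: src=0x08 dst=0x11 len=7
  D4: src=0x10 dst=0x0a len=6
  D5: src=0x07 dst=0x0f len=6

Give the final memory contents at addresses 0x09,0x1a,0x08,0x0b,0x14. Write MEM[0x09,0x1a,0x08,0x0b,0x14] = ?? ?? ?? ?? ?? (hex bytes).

MEM[0x09,0x1a,0x08,0x0b,0x14] = 38 fa 13 13 38

D0: mem[0x11..0x14] <- [04 02 86 f0]
D1: mem[0x02..0x04] <- [f4 68 2d]
D2: mem[0x06..0x0c] <- [30 d2 13 38 04 02 86]
D3: mem[0x11..0x17] <- [13 38 04 02 86 30 d2]
D4: mem[0x0a..0x0f] <- [38 13 38 04 02 86]
D5: mem[0x0f..0x14] <- [d2 13 38 38 13 38]
query mem[0x09]=0x38, mem[0x1a]=0xfa, mem[0x08]=0x13, mem[0x0b]=0x13, mem[0x14]=0x38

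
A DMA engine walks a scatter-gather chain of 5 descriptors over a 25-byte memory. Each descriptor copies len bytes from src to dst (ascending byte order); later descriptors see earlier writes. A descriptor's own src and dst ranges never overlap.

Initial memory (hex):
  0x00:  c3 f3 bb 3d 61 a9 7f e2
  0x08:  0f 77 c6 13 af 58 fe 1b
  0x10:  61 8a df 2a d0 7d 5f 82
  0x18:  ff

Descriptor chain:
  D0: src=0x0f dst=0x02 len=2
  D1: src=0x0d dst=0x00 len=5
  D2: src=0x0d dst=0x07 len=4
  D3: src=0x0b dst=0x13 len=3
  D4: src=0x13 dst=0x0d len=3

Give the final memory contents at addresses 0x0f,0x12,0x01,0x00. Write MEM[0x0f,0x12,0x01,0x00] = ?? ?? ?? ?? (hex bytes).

MEM[0x0f,0x12,0x01,0x00] = 58 df fe 58

#0 dst[0x02+2] := {0x1b,0x61}
#1 dst[0x00+5] := {0x58,0xfe,0x1b,0x61,0x8a}
#2 dst[0x07+4] := {0x58,0xfe,0x1b,0x61}
#3 dst[0x13+3] := {0x13,0xaf,0x58}
#4 dst[0x0d+3] := {0x13,0xaf,0x58}
query mem[0x0f]=0x58, mem[0x12]=0xdf, mem[0x01]=0xfe, mem[0x00]=0x58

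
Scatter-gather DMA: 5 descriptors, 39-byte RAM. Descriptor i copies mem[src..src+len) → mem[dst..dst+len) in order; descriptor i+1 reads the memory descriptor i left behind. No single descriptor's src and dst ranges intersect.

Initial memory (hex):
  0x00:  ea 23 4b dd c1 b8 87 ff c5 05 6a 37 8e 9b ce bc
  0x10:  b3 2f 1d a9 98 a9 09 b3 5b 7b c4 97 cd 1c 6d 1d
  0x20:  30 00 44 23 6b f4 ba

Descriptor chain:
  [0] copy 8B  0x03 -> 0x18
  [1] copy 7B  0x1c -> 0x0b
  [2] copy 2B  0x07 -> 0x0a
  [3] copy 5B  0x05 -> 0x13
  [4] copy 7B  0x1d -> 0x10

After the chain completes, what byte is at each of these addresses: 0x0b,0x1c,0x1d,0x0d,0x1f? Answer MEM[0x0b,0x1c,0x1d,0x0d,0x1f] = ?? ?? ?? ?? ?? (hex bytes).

[0] 0x03->0x18 len=8 : dd c1 b8 87 ff c5 05 6a
[1] 0x1c->0x0b len=7 : ff c5 05 6a 30 00 44
[2] 0x07->0x0a len=2 : ff c5
[3] 0x05->0x13 len=5 : b8 87 ff c5 05
[4] 0x1d->0x10 len=7 : c5 05 6a 30 00 44 23
query mem[0x0b]=0xc5, mem[0x1c]=0xff, mem[0x1d]=0xc5, mem[0x0d]=0x05, mem[0x1f]=0x6a

MEM[0x0b,0x1c,0x1d,0x0d,0x1f] = c5 ff c5 05 6a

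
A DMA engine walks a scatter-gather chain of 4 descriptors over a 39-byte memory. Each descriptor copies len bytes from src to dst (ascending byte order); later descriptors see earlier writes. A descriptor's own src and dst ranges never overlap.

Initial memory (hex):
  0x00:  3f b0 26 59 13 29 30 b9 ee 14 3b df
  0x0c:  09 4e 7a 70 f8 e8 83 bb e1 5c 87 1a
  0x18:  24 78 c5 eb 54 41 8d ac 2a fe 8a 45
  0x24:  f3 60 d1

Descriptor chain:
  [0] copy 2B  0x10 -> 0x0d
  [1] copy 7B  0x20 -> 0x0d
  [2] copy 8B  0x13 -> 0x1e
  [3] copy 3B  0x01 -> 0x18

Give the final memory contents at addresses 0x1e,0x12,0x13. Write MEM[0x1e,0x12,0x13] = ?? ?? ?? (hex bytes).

#0 dst[0x0d+2] := {0xf8,0xe8}
#1 dst[0x0d+7] := {0x2a,0xfe,0x8a,0x45,0xf3,0x60,0xd1}
#2 dst[0x1e+8] := {0xd1,0xe1,0x5c,0x87,0x1a,0x24,0x78,0xc5}
#3 dst[0x18+3] := {0xb0,0x26,0x59}
query mem[0x1e]=0xd1, mem[0x12]=0x60, mem[0x13]=0xd1

MEM[0x1e,0x12,0x13] = d1 60 d1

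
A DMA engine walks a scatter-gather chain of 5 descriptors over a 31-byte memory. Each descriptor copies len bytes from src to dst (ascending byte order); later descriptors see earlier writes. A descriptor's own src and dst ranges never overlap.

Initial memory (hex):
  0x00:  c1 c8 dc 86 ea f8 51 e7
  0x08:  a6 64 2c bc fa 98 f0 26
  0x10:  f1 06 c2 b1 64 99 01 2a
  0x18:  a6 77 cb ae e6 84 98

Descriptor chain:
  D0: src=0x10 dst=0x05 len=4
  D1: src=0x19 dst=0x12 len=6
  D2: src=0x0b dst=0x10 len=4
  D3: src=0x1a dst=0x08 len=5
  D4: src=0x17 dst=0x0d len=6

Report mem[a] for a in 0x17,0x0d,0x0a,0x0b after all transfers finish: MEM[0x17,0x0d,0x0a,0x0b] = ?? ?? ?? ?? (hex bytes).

MEM[0x17,0x0d,0x0a,0x0b] = 98 98 e6 84

[0] 0x10->0x05 len=4 : f1 06 c2 b1
[1] 0x19->0x12 len=6 : 77 cb ae e6 84 98
[2] 0x0b->0x10 len=4 : bc fa 98 f0
[3] 0x1a->0x08 len=5 : cb ae e6 84 98
[4] 0x17->0x0d len=6 : 98 a6 77 cb ae e6
query mem[0x17]=0x98, mem[0x0d]=0x98, mem[0x0a]=0xe6, mem[0x0b]=0x84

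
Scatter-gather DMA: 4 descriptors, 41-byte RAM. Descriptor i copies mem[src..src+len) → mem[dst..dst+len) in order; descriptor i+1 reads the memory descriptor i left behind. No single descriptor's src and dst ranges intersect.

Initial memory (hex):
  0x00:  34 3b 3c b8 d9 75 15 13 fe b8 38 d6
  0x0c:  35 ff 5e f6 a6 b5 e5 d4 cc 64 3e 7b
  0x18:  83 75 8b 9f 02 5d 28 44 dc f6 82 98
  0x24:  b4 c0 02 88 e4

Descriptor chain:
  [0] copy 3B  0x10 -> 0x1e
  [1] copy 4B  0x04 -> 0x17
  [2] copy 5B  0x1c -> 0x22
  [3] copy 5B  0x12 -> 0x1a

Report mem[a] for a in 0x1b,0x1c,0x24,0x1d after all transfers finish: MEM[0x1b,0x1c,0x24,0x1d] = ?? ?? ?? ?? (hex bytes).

D0: mem[0x1e..0x20] <- [a6 b5 e5]
D1: mem[0x17..0x1a] <- [d9 75 15 13]
D2: mem[0x22..0x26] <- [02 5d a6 b5 e5]
D3: mem[0x1a..0x1e] <- [e5 d4 cc 64 3e]
query mem[0x1b]=0xd4, mem[0x1c]=0xcc, mem[0x24]=0xa6, mem[0x1d]=0x64

MEM[0x1b,0x1c,0x24,0x1d] = d4 cc a6 64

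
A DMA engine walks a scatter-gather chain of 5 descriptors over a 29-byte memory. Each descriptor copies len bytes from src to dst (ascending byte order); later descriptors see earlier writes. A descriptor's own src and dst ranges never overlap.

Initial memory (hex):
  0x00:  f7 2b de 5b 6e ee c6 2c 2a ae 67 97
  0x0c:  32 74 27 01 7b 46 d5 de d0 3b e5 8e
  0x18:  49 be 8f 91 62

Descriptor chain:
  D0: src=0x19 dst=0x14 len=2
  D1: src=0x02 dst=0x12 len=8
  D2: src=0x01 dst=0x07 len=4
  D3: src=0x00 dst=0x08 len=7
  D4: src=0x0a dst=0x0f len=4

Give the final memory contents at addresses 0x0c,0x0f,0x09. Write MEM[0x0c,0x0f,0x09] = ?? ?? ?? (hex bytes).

MEM[0x0c,0x0f,0x09] = 6e de 2b

#0 dst[0x14+2] := {0xbe,0x8f}
#1 dst[0x12+8] := {0xde,0x5b,0x6e,0xee,0xc6,0x2c,0x2a,0xae}
#2 dst[0x07+4] := {0x2b,0xde,0x5b,0x6e}
#3 dst[0x08+7] := {0xf7,0x2b,0xde,0x5b,0x6e,0xee,0xc6}
#4 dst[0x0f+4] := {0xde,0x5b,0x6e,0xee}
query mem[0x0c]=0x6e, mem[0x0f]=0xde, mem[0x09]=0x2b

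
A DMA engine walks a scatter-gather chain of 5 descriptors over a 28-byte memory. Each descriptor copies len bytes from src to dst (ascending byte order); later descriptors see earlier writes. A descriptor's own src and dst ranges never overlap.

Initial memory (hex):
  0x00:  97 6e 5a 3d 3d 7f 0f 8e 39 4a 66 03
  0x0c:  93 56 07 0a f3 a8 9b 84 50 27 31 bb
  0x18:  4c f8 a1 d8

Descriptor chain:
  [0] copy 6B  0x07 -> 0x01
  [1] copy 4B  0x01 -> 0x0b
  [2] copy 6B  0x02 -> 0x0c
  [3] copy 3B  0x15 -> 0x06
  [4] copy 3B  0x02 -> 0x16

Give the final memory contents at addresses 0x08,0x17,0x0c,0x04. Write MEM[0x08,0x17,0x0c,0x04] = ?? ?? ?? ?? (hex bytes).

D0: mem[0x01..0x06] <- [8e 39 4a 66 03 93]
D1: mem[0x0b..0x0e] <- [8e 39 4a 66]
D2: mem[0x0c..0x11] <- [39 4a 66 03 93 8e]
D3: mem[0x06..0x08] <- [27 31 bb]
D4: mem[0x16..0x18] <- [39 4a 66]
query mem[0x08]=0xbb, mem[0x17]=0x4a, mem[0x0c]=0x39, mem[0x04]=0x66

MEM[0x08,0x17,0x0c,0x04] = bb 4a 39 66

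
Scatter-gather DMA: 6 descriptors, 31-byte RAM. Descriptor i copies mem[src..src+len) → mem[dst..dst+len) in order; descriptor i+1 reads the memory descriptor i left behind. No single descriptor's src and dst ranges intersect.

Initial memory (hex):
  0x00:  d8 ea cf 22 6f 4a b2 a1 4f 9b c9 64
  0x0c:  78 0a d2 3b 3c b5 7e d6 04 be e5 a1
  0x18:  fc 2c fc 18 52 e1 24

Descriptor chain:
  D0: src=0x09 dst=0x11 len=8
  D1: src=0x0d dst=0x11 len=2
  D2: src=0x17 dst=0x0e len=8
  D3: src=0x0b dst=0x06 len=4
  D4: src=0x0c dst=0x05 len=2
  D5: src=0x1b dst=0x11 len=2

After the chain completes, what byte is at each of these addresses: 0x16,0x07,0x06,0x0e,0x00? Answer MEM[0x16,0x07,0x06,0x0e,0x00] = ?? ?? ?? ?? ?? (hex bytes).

[0] 0x09->0x11 len=8 : 9b c9 64 78 0a d2 3b 3c
[1] 0x0d->0x11 len=2 : 0a d2
[2] 0x17->0x0e len=8 : 3b 3c 2c fc 18 52 e1 24
[3] 0x0b->0x06 len=4 : 64 78 0a 3b
[4] 0x0c->0x05 len=2 : 78 0a
[5] 0x1b->0x11 len=2 : 18 52
query mem[0x16]=0xd2, mem[0x07]=0x78, mem[0x06]=0x0a, mem[0x0e]=0x3b, mem[0x00]=0xd8

MEM[0x16,0x07,0x06,0x0e,0x00] = d2 78 0a 3b d8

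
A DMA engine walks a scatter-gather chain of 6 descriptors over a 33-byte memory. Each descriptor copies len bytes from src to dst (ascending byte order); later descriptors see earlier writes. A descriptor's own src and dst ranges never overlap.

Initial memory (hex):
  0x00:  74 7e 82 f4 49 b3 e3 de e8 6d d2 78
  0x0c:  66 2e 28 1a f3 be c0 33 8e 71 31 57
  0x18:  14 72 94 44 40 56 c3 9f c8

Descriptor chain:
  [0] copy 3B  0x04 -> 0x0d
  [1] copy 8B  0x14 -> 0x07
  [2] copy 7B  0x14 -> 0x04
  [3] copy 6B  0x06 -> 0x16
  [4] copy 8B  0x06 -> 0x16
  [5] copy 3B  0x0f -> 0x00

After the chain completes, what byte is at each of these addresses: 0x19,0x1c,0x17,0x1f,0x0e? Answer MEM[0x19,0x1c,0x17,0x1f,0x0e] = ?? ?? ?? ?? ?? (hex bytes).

MEM[0x19,0x1c,0x17,0x1f,0x0e] = 72 72 57 9f 44

D0: mem[0x0d..0x0f] <- [49 b3 e3]
D1: mem[0x07..0x0e] <- [8e 71 31 57 14 72 94 44]
D2: mem[0x04..0x0a] <- [8e 71 31 57 14 72 94]
D3: mem[0x16..0x1b] <- [31 57 14 72 94 14]
D4: mem[0x16..0x1d] <- [31 57 14 72 94 14 72 94]
D5: mem[0x00..0x02] <- [e3 f3 be]
query mem[0x19]=0x72, mem[0x1c]=0x72, mem[0x17]=0x57, mem[0x1f]=0x9f, mem[0x0e]=0x44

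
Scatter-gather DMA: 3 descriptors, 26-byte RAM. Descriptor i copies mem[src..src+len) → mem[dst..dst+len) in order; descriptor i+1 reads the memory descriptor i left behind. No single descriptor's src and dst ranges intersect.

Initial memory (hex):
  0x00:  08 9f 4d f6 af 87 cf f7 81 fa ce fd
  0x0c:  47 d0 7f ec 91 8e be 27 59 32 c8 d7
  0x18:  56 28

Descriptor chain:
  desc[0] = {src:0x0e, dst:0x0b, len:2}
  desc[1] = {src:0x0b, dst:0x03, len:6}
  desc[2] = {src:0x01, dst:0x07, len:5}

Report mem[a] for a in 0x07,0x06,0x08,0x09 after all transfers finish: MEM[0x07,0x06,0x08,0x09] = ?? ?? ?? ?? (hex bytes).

  after D0: wrote 2B at 0x0b = 7fec
  after D1: wrote 6B at 0x03 = 7fecd07fec91
  after D2: wrote 5B at 0x07 = 9f4d7fecd0
query mem[0x07]=0x9f, mem[0x06]=0x7f, mem[0x08]=0x4d, mem[0x09]=0x7f

MEM[0x07,0x06,0x08,0x09] = 9f 7f 4d 7f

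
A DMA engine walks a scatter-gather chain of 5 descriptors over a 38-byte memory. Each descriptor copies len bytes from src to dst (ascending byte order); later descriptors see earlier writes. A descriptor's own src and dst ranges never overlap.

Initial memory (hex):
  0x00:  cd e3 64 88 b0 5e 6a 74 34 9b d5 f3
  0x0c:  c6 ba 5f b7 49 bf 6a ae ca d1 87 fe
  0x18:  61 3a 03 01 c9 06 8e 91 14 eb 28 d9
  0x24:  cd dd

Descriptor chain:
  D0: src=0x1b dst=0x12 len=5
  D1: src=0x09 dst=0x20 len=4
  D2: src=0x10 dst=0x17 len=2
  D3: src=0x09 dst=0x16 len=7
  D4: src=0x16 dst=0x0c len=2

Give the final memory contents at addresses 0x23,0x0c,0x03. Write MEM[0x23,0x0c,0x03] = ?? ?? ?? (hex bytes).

MEM[0x23,0x0c,0x03] = c6 9b 88

  after D0: wrote 5B at 0x12 = 01c9068e91
  after D1: wrote 4B at 0x20 = 9bd5f3c6
  after D2: wrote 2B at 0x17 = 49bf
  after D3: wrote 7B at 0x16 = 9bd5f3c6ba5fb7
  after D4: wrote 2B at 0x0c = 9bd5
query mem[0x23]=0xc6, mem[0x0c]=0x9b, mem[0x03]=0x88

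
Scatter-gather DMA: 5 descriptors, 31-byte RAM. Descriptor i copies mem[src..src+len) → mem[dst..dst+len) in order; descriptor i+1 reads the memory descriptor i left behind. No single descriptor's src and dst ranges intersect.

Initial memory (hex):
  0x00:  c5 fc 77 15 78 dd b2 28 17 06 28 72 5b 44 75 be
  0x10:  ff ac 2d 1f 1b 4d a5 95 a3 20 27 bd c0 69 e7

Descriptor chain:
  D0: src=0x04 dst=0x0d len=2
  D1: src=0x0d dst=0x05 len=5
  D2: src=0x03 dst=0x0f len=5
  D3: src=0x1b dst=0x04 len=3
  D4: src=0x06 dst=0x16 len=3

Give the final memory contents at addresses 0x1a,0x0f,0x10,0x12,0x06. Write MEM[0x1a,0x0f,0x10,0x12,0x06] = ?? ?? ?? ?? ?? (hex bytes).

MEM[0x1a,0x0f,0x10,0x12,0x06] = 27 15 78 dd 69

  after D0: wrote 2B at 0x0d = 78dd
  after D1: wrote 5B at 0x05 = 78ddbeffac
  after D2: wrote 5B at 0x0f = 157878ddbe
  after D3: wrote 3B at 0x04 = bdc069
  after D4: wrote 3B at 0x16 = 69beff
query mem[0x1a]=0x27, mem[0x0f]=0x15, mem[0x10]=0x78, mem[0x12]=0xdd, mem[0x06]=0x69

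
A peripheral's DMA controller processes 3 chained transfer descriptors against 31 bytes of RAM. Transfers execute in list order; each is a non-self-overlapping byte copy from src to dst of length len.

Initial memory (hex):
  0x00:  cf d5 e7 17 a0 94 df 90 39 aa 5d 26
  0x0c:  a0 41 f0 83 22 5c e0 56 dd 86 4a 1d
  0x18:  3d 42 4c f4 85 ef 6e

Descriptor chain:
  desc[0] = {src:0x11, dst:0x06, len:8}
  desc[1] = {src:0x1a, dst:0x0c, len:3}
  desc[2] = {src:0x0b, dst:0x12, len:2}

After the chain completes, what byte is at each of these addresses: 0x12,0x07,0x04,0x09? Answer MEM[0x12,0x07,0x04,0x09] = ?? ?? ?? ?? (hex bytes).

MEM[0x12,0x07,0x04,0x09] = 4a e0 a0 dd

[0] 0x11->0x06 len=8 : 5c e0 56 dd 86 4a 1d 3d
[1] 0x1a->0x0c len=3 : 4c f4 85
[2] 0x0b->0x12 len=2 : 4a 4c
query mem[0x12]=0x4a, mem[0x07]=0xe0, mem[0x04]=0xa0, mem[0x09]=0xdd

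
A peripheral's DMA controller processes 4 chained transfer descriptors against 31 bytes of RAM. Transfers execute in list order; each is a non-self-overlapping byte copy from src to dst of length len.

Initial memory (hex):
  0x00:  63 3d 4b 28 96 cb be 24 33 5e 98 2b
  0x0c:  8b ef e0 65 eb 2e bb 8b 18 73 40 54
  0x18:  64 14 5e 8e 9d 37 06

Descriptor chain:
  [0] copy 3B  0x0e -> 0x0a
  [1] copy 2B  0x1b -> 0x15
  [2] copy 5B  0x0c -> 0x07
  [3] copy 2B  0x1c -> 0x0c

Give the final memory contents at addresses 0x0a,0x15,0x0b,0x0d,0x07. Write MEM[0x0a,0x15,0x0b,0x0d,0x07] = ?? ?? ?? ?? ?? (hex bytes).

MEM[0x0a,0x15,0x0b,0x0d,0x07] = 65 8e eb 37 eb

D0: mem[0x0a..0x0c] <- [e0 65 eb]
D1: mem[0x15..0x16] <- [8e 9d]
D2: mem[0x07..0x0b] <- [eb ef e0 65 eb]
D3: mem[0x0c..0x0d] <- [9d 37]
query mem[0x0a]=0x65, mem[0x15]=0x8e, mem[0x0b]=0xeb, mem[0x0d]=0x37, mem[0x07]=0xeb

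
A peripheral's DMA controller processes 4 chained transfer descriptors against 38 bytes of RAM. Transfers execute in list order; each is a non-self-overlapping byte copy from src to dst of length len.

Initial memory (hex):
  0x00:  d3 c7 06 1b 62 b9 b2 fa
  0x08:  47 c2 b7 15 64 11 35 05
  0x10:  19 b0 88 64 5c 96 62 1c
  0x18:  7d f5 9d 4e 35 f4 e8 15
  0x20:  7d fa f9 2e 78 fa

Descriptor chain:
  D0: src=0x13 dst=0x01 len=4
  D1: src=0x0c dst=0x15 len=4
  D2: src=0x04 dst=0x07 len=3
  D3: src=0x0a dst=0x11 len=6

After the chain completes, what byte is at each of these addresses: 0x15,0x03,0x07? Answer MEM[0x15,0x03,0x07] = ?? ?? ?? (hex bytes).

[0] 0x13->0x01 len=4 : 64 5c 96 62
[1] 0x0c->0x15 len=4 : 64 11 35 05
[2] 0x04->0x07 len=3 : 62 b9 b2
[3] 0x0a->0x11 len=6 : b7 15 64 11 35 05
query mem[0x15]=0x35, mem[0x03]=0x96, mem[0x07]=0x62

MEM[0x15,0x03,0x07] = 35 96 62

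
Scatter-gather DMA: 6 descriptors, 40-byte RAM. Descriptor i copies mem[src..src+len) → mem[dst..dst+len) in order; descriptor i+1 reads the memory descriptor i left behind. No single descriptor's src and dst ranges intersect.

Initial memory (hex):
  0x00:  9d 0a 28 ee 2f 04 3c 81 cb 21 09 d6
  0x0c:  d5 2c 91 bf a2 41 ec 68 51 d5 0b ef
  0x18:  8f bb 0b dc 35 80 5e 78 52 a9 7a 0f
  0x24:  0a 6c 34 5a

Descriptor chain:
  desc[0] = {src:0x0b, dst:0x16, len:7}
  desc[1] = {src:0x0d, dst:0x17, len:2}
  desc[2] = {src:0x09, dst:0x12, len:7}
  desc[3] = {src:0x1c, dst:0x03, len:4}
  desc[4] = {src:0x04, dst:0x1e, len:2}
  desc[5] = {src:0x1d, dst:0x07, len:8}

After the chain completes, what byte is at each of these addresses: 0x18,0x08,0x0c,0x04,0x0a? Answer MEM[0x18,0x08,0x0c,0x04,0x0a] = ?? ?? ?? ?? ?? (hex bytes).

D0: mem[0x16..0x1c] <- [d6 d5 2c 91 bf a2 41]
D1: mem[0x17..0x18] <- [2c 91]
D2: mem[0x12..0x18] <- [21 09 d6 d5 2c 91 bf]
D3: mem[0x03..0x06] <- [41 80 5e 78]
D4: mem[0x1e..0x1f] <- [80 5e]
D5: mem[0x07..0x0e] <- [80 80 5e 52 a9 7a 0f 0a]
query mem[0x18]=0xbf, mem[0x08]=0x80, mem[0x0c]=0x7a, mem[0x04]=0x80, mem[0x0a]=0x52

MEM[0x18,0x08,0x0c,0x04,0x0a] = bf 80 7a 80 52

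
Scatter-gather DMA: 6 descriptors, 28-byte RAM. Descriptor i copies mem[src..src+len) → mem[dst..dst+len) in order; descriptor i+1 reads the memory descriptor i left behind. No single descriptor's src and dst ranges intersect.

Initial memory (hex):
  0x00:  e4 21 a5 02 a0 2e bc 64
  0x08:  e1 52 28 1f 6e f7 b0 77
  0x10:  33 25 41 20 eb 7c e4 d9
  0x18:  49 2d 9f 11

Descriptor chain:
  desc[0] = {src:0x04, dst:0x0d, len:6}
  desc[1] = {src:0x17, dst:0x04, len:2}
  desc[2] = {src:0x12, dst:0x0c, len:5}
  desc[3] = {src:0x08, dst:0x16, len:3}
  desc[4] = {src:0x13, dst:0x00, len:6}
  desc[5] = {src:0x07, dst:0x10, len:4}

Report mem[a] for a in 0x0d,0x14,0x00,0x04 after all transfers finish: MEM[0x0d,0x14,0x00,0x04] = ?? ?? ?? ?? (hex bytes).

#0 dst[0x0d+6] := {0xa0,0x2e,0xbc,0x64,0xe1,0x52}
#1 dst[0x04+2] := {0xd9,0x49}
#2 dst[0x0c+5] := {0x52,0x20,0xeb,0x7c,0xe4}
#3 dst[0x16+3] := {0xe1,0x52,0x28}
#4 dst[0x00+6] := {0x20,0xeb,0x7c,0xe1,0x52,0x28}
#5 dst[0x10+4] := {0x64,0xe1,0x52,0x28}
query mem[0x0d]=0x20, mem[0x14]=0xeb, mem[0x00]=0x20, mem[0x04]=0x52

MEM[0x0d,0x14,0x00,0x04] = 20 eb 20 52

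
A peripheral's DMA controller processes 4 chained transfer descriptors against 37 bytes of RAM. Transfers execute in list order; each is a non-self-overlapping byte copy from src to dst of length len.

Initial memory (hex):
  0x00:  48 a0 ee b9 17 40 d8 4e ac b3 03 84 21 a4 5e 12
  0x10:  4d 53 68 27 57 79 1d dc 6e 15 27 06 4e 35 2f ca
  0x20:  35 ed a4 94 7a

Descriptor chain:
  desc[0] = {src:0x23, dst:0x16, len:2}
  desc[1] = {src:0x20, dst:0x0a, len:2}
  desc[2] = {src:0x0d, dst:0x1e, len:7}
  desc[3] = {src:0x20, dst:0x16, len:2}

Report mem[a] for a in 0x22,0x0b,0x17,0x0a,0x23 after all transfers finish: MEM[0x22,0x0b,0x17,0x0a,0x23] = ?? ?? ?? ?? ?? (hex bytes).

[0] 0x23->0x16 len=2 : 94 7a
[1] 0x20->0x0a len=2 : 35 ed
[2] 0x0d->0x1e len=7 : a4 5e 12 4d 53 68 27
[3] 0x20->0x16 len=2 : 12 4d
query mem[0x22]=0x53, mem[0x0b]=0xed, mem[0x17]=0x4d, mem[0x0a]=0x35, mem[0x23]=0x68

MEM[0x22,0x0b,0x17,0x0a,0x23] = 53 ed 4d 35 68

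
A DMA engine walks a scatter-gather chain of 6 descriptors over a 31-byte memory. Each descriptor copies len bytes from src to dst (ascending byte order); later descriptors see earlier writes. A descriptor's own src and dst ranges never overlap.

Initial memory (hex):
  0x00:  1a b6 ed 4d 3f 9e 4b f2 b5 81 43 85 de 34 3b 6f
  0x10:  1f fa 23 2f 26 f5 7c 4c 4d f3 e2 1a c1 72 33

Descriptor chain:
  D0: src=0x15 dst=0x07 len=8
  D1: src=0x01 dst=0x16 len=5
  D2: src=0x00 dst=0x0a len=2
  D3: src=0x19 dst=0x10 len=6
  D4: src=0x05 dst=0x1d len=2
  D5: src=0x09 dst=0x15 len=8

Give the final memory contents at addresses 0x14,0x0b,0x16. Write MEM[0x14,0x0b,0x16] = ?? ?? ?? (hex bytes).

[0] 0x15->0x07 len=8 : f5 7c 4c 4d f3 e2 1a c1
[1] 0x01->0x16 len=5 : b6 ed 4d 3f 9e
[2] 0x00->0x0a len=2 : 1a b6
[3] 0x19->0x10 len=6 : 3f 9e 1a c1 72 33
[4] 0x05->0x1d len=2 : 9e 4b
[5] 0x09->0x15 len=8 : 4c 1a b6 e2 1a c1 6f 3f
query mem[0x14]=0x72, mem[0x0b]=0xb6, mem[0x16]=0x1a

MEM[0x14,0x0b,0x16] = 72 b6 1a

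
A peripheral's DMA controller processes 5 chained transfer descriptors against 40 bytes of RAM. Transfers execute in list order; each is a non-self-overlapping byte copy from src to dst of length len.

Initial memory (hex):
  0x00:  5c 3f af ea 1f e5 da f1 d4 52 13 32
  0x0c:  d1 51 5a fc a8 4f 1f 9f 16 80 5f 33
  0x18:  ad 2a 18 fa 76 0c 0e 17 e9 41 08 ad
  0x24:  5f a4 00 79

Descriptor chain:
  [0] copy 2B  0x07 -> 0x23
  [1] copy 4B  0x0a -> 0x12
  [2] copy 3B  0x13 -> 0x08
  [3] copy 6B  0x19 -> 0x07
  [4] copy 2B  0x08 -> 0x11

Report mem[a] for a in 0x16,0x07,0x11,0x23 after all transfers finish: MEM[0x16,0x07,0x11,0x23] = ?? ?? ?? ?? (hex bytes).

MEM[0x16,0x07,0x11,0x23] = 5f 2a 18 f1

D0: mem[0x23..0x24] <- [f1 d4]
D1: mem[0x12..0x15] <- [13 32 d1 51]
D2: mem[0x08..0x0a] <- [32 d1 51]
D3: mem[0x07..0x0c] <- [2a 18 fa 76 0c 0e]
D4: mem[0x11..0x12] <- [18 fa]
query mem[0x16]=0x5f, mem[0x07]=0x2a, mem[0x11]=0x18, mem[0x23]=0xf1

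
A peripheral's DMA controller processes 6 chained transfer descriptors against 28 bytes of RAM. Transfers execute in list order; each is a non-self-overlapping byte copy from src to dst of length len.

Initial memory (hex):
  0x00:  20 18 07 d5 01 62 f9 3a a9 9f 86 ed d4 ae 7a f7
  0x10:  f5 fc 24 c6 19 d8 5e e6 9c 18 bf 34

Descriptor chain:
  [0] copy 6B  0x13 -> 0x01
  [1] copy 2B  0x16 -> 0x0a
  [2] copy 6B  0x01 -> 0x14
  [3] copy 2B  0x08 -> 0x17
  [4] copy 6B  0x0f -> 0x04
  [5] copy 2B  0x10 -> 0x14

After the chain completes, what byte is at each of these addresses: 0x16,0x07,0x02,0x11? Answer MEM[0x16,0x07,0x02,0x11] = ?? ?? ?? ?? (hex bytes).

MEM[0x16,0x07,0x02,0x11] = d8 24 19 fc

D0: mem[0x01..0x06] <- [c6 19 d8 5e e6 9c]
D1: mem[0x0a..0x0b] <- [5e e6]
D2: mem[0x14..0x19] <- [c6 19 d8 5e e6 9c]
D3: mem[0x17..0x18] <- [a9 9f]
D4: mem[0x04..0x09] <- [f7 f5 fc 24 c6 c6]
D5: mem[0x14..0x15] <- [f5 fc]
query mem[0x16]=0xd8, mem[0x07]=0x24, mem[0x02]=0x19, mem[0x11]=0xfc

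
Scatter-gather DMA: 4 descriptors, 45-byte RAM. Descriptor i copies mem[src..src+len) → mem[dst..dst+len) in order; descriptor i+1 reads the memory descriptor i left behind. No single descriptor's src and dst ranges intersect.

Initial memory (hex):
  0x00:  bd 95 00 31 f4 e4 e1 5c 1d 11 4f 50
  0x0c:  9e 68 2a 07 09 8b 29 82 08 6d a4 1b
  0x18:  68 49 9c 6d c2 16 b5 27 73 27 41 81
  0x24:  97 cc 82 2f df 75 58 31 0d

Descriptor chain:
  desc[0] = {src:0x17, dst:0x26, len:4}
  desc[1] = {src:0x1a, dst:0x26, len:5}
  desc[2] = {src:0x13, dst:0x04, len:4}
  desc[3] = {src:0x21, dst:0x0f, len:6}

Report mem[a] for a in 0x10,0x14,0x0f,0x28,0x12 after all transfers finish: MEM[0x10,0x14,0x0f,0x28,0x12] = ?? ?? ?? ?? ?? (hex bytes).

MEM[0x10,0x14,0x0f,0x28,0x12] = 41 9c 27 c2 97

#0 dst[0x26+4] := {0x1b,0x68,0x49,0x9c}
#1 dst[0x26+5] := {0x9c,0x6d,0xc2,0x16,0xb5}
#2 dst[0x04+4] := {0x82,0x08,0x6d,0xa4}
#3 dst[0x0f+6] := {0x27,0x41,0x81,0x97,0xcc,0x9c}
query mem[0x10]=0x41, mem[0x14]=0x9c, mem[0x0f]=0x27, mem[0x28]=0xc2, mem[0x12]=0x97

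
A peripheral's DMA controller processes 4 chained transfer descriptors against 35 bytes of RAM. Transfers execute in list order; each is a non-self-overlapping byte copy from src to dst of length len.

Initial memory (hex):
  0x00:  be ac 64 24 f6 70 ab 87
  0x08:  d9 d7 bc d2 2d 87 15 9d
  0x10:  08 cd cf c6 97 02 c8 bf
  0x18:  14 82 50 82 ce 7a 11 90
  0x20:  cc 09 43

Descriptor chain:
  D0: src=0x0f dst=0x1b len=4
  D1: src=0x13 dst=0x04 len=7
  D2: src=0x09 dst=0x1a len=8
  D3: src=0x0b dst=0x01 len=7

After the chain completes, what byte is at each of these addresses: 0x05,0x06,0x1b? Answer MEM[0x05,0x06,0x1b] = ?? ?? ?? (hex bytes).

D0: mem[0x1b..0x1e] <- [9d 08 cd cf]
D1: mem[0x04..0x0a] <- [c6 97 02 c8 bf 14 82]
D2: mem[0x1a..0x21] <- [14 82 d2 2d 87 15 9d 08]
D3: mem[0x01..0x07] <- [d2 2d 87 15 9d 08 cd]
query mem[0x05]=0x9d, mem[0x06]=0x08, mem[0x1b]=0x82

MEM[0x05,0x06,0x1b] = 9d 08 82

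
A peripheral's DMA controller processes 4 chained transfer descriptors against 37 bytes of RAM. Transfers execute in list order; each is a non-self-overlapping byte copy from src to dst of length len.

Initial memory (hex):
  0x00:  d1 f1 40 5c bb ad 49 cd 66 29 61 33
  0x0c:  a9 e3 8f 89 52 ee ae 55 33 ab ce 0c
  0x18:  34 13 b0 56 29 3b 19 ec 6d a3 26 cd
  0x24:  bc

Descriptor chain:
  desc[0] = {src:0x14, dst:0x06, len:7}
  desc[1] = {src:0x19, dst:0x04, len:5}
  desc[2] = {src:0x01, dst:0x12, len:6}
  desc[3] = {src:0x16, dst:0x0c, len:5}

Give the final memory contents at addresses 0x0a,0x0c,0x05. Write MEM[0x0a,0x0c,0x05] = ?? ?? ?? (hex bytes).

#0 dst[0x06+7] := {0x33,0xab,0xce,0x0c,0x34,0x13,0xb0}
#1 dst[0x04+5] := {0x13,0xb0,0x56,0x29,0x3b}
#2 dst[0x12+6] := {0xf1,0x40,0x5c,0x13,0xb0,0x56}
#3 dst[0x0c+5] := {0xb0,0x56,0x34,0x13,0xb0}
query mem[0x0a]=0x34, mem[0x0c]=0xb0, mem[0x05]=0xb0

MEM[0x0a,0x0c,0x05] = 34 b0 b0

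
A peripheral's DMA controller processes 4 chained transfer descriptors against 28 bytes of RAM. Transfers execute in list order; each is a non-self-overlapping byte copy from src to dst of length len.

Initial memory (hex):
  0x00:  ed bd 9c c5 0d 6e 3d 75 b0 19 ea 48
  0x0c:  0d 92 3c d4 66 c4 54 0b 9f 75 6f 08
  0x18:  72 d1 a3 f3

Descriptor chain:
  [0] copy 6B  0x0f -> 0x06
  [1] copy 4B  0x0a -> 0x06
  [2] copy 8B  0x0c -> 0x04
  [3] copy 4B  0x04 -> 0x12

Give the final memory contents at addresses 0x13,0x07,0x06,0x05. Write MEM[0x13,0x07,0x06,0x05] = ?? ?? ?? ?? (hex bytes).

MEM[0x13,0x07,0x06,0x05] = 92 d4 3c 92

#0 dst[0x06+6] := {0xd4,0x66,0xc4,0x54,0x0b,0x9f}
#1 dst[0x06+4] := {0x0b,0x9f,0x0d,0x92}
#2 dst[0x04+8] := {0x0d,0x92,0x3c,0xd4,0x66,0xc4,0x54,0x0b}
#3 dst[0x12+4] := {0x0d,0x92,0x3c,0xd4}
query mem[0x13]=0x92, mem[0x07]=0xd4, mem[0x06]=0x3c, mem[0x05]=0x92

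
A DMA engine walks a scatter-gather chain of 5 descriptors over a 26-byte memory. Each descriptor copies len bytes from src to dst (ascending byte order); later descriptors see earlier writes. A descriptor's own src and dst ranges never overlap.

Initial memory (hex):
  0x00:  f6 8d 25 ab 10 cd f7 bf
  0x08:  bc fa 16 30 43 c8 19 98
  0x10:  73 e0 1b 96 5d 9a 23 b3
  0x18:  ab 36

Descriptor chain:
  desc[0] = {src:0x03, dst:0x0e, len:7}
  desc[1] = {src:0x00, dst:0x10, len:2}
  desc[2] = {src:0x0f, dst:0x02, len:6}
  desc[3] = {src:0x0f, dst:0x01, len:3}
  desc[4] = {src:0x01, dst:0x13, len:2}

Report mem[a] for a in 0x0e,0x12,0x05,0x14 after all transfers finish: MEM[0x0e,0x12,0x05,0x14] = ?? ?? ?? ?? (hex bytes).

[0] 0x03->0x0e len=7 : ab 10 cd f7 bf bc fa
[1] 0x00->0x10 len=2 : f6 8d
[2] 0x0f->0x02 len=6 : 10 f6 8d bf bc fa
[3] 0x0f->0x01 len=3 : 10 f6 8d
[4] 0x01->0x13 len=2 : 10 f6
query mem[0x0e]=0xab, mem[0x12]=0xbf, mem[0x05]=0xbf, mem[0x14]=0xf6

MEM[0x0e,0x12,0x05,0x14] = ab bf bf f6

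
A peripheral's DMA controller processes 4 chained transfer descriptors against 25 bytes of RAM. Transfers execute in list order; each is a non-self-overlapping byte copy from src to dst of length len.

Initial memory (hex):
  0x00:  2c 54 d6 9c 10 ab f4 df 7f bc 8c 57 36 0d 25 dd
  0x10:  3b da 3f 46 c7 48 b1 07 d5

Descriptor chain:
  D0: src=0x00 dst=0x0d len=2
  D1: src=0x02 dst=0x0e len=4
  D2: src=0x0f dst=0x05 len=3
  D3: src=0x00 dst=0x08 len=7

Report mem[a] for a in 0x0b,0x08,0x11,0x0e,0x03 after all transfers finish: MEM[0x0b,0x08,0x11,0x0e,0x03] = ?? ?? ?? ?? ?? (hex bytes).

[0] 0x00->0x0d len=2 : 2c 54
[1] 0x02->0x0e len=4 : d6 9c 10 ab
[2] 0x0f->0x05 len=3 : 9c 10 ab
[3] 0x00->0x08 len=7 : 2c 54 d6 9c 10 9c 10
query mem[0x0b]=0x9c, mem[0x08]=0x2c, mem[0x11]=0xab, mem[0x0e]=0x10, mem[0x03]=0x9c

MEM[0x0b,0x08,0x11,0x0e,0x03] = 9c 2c ab 10 9c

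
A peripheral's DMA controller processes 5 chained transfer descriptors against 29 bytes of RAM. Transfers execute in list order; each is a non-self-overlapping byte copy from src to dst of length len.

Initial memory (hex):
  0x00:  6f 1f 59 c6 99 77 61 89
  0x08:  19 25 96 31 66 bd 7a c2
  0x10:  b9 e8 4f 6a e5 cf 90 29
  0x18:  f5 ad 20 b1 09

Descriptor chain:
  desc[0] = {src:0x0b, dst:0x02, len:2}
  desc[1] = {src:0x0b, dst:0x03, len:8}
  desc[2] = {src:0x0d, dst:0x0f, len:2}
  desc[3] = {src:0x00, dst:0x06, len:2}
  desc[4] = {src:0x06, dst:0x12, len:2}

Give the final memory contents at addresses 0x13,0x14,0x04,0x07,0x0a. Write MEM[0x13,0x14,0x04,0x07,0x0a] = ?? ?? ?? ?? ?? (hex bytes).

  after D0: wrote 2B at 0x02 = 3166
  after D1: wrote 8B at 0x03 = 3166bd7ac2b9e84f
  after D2: wrote 2B at 0x0f = bd7a
  after D3: wrote 2B at 0x06 = 6f1f
  after D4: wrote 2B at 0x12 = 6f1f
query mem[0x13]=0x1f, mem[0x14]=0xe5, mem[0x04]=0x66, mem[0x07]=0x1f, mem[0x0a]=0x4f

MEM[0x13,0x14,0x04,0x07,0x0a] = 1f e5 66 1f 4f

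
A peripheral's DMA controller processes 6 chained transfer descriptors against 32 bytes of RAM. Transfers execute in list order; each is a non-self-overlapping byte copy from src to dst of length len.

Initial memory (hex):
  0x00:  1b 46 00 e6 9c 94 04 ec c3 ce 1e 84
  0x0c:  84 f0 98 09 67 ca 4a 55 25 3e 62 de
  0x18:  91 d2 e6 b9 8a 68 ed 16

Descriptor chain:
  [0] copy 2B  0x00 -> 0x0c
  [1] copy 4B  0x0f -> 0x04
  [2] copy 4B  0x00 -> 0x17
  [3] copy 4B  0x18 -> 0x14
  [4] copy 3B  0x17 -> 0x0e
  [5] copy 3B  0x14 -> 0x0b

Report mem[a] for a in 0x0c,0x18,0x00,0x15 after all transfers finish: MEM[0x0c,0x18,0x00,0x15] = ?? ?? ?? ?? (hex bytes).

  after D0: wrote 2B at 0x0c = 1b46
  after D1: wrote 4B at 0x04 = 0967ca4a
  after D2: wrote 4B at 0x17 = 1b4600e6
  after D3: wrote 4B at 0x14 = 4600e6b9
  after D4: wrote 3B at 0x0e = b94600
  after D5: wrote 3B at 0x0b = 4600e6
query mem[0x0c]=0x00, mem[0x18]=0x46, mem[0x00]=0x1b, mem[0x15]=0x00

MEM[0x0c,0x18,0x00,0x15] = 00 46 1b 00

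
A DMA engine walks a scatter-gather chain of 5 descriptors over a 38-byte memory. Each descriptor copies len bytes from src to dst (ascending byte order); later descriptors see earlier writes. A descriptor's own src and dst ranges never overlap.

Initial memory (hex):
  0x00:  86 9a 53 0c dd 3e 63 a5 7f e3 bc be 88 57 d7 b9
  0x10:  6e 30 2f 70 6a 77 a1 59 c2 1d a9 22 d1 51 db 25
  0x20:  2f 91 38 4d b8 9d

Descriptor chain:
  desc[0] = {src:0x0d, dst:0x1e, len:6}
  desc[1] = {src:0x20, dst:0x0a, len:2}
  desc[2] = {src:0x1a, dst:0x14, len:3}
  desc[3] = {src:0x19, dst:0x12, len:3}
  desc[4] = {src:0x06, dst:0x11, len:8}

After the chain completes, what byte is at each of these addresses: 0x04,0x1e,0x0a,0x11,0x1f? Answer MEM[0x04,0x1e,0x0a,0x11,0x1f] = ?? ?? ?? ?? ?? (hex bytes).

MEM[0x04,0x1e,0x0a,0x11,0x1f] = dd 57 b9 63 d7

  after D0: wrote 6B at 0x1e = 57d7b96e302f
  after D1: wrote 2B at 0x0a = b96e
  after D2: wrote 3B at 0x14 = a922d1
  after D3: wrote 3B at 0x12 = 1da922
  after D4: wrote 8B at 0x11 = 63a57fe3b96e8857
query mem[0x04]=0xdd, mem[0x1e]=0x57, mem[0x0a]=0xb9, mem[0x11]=0x63, mem[0x1f]=0xd7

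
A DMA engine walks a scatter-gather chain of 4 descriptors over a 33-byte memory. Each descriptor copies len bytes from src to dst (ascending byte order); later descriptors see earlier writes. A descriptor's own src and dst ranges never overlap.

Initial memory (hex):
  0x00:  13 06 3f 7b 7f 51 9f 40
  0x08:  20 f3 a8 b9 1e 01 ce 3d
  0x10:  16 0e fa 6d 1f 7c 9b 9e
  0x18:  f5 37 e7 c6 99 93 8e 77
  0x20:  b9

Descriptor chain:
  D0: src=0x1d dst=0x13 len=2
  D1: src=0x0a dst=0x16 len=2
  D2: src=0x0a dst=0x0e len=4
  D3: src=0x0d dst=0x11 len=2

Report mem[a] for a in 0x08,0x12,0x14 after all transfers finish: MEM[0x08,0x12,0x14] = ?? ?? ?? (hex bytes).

D0: mem[0x13..0x14] <- [93 8e]
D1: mem[0x16..0x17] <- [a8 b9]
D2: mem[0x0e..0x11] <- [a8 b9 1e 01]
D3: mem[0x11..0x12] <- [01 a8]
query mem[0x08]=0x20, mem[0x12]=0xa8, mem[0x14]=0x8e

MEM[0x08,0x12,0x14] = 20 a8 8e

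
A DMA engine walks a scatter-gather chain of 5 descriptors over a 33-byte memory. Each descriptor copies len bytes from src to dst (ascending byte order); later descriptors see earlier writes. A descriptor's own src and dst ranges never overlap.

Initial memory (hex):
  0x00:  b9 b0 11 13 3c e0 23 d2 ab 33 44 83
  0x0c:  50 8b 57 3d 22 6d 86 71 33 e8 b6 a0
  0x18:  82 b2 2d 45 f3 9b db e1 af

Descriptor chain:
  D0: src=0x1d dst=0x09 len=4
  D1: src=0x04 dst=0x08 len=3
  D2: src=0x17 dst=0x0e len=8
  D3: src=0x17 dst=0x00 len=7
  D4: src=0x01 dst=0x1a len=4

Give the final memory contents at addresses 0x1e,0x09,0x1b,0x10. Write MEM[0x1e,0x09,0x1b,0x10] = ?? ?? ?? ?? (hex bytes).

D0: mem[0x09..0x0c] <- [9b db e1 af]
D1: mem[0x08..0x0a] <- [3c e0 23]
D2: mem[0x0e..0x15] <- [a0 82 b2 2d 45 f3 9b db]
D3: mem[0x00..0x06] <- [a0 82 b2 2d 45 f3 9b]
D4: mem[0x1a..0x1d] <- [82 b2 2d 45]
query mem[0x1e]=0xdb, mem[0x09]=0xe0, mem[0x1b]=0xb2, mem[0x10]=0xb2

MEM[0x1e,0x09,0x1b,0x10] = db e0 b2 b2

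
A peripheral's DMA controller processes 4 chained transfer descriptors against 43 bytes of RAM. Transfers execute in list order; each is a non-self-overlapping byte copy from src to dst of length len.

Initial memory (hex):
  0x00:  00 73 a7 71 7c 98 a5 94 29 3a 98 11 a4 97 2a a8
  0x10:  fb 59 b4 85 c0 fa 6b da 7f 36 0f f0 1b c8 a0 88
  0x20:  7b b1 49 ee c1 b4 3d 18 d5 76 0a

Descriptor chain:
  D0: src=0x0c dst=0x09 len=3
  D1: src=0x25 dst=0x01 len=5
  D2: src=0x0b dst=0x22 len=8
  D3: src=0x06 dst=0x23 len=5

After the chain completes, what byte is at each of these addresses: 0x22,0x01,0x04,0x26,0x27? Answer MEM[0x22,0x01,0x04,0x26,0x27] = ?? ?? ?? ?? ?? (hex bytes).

#0 dst[0x09+3] := {0xa4,0x97,0x2a}
#1 dst[0x01+5] := {0xb4,0x3d,0x18,0xd5,0x76}
#2 dst[0x22+8] := {0x2a,0xa4,0x97,0x2a,0xa8,0xfb,0x59,0xb4}
#3 dst[0x23+5] := {0xa5,0x94,0x29,0xa4,0x97}
query mem[0x22]=0x2a, mem[0x01]=0xb4, mem[0x04]=0xd5, mem[0x26]=0xa4, mem[0x27]=0x97

MEM[0x22,0x01,0x04,0x26,0x27] = 2a b4 d5 a4 97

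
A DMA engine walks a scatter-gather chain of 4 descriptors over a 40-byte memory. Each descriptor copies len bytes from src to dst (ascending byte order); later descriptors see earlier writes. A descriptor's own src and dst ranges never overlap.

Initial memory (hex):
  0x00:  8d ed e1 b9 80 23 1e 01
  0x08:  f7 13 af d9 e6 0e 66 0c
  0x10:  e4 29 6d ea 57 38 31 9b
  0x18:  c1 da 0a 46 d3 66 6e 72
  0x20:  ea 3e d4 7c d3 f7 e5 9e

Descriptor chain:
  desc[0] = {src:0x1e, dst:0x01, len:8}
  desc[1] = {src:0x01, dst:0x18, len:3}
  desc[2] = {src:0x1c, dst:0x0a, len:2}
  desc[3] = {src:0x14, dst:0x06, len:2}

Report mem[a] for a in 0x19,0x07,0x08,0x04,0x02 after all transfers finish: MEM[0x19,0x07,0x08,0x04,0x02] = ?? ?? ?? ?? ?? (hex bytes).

#0 dst[0x01+8] := {0x6e,0x72,0xea,0x3e,0xd4,0x7c,0xd3,0xf7}
#1 dst[0x18+3] := {0x6e,0x72,0xea}
#2 dst[0x0a+2] := {0xd3,0x66}
#3 dst[0x06+2] := {0x57,0x38}
query mem[0x19]=0x72, mem[0x07]=0x38, mem[0x08]=0xf7, mem[0x04]=0x3e, mem[0x02]=0x72

MEM[0x19,0x07,0x08,0x04,0x02] = 72 38 f7 3e 72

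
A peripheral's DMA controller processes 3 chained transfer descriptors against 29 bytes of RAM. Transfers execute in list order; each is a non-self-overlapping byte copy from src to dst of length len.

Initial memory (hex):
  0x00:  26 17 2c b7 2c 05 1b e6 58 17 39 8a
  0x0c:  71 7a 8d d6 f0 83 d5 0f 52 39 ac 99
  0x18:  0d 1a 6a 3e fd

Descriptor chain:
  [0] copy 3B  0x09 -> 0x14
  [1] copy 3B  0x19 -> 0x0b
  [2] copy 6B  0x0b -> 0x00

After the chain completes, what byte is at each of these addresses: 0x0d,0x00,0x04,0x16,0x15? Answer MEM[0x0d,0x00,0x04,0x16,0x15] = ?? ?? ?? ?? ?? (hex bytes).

#0 dst[0x14+3] := {0x17,0x39,0x8a}
#1 dst[0x0b+3] := {0x1a,0x6a,0x3e}
#2 dst[0x00+6] := {0x1a,0x6a,0x3e,0x8d,0xd6,0xf0}
query mem[0x0d]=0x3e, mem[0x00]=0x1a, mem[0x04]=0xd6, mem[0x16]=0x8a, mem[0x15]=0x39

MEM[0x0d,0x00,0x04,0x16,0x15] = 3e 1a d6 8a 39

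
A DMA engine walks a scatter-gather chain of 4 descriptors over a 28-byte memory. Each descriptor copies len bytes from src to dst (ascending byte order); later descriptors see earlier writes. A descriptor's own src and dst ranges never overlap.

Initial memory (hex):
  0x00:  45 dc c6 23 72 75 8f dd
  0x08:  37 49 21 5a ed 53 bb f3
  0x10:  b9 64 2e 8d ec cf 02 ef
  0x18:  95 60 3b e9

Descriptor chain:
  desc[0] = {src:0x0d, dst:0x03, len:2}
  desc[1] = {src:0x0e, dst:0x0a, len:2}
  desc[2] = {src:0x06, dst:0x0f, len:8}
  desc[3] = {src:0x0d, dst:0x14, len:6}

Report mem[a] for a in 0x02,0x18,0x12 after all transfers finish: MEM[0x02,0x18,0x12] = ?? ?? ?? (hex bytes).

MEM[0x02,0x18,0x12] = c6 37 49

#0 dst[0x03+2] := {0x53,0xbb}
#1 dst[0x0a+2] := {0xbb,0xf3}
#2 dst[0x0f+8] := {0x8f,0xdd,0x37,0x49,0xbb,0xf3,0xed,0x53}
#3 dst[0x14+6] := {0x53,0xbb,0x8f,0xdd,0x37,0x49}
query mem[0x02]=0xc6, mem[0x18]=0x37, mem[0x12]=0x49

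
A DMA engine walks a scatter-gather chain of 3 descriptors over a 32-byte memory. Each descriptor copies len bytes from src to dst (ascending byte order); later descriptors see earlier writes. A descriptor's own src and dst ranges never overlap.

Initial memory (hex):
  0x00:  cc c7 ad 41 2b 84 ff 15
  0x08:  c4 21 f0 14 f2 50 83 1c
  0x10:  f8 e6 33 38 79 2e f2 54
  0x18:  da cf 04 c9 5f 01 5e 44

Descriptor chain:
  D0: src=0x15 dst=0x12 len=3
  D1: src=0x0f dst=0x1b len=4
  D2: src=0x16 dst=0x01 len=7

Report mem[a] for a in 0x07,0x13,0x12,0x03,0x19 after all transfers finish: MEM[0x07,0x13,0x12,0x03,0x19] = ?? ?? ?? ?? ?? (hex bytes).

MEM[0x07,0x13,0x12,0x03,0x19] = f8 f2 2e da cf

  after D0: wrote 3B at 0x12 = 2ef254
  after D1: wrote 4B at 0x1b = 1cf8e62e
  after D2: wrote 7B at 0x01 = f254dacf041cf8
query mem[0x07]=0xf8, mem[0x13]=0xf2, mem[0x12]=0x2e, mem[0x03]=0xda, mem[0x19]=0xcf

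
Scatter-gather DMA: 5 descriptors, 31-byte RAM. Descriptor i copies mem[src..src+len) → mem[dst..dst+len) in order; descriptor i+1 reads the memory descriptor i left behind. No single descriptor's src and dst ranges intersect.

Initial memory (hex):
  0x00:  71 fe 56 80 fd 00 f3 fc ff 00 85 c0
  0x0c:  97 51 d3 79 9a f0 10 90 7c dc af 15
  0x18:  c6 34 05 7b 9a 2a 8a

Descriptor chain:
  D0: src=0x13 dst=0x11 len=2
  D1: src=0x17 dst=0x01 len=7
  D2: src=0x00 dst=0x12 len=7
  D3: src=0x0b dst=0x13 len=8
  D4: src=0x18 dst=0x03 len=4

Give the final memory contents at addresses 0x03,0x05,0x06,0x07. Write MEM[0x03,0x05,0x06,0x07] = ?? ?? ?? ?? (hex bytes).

MEM[0x03,0x05,0x06,0x07] = 9a 71 7b 2a

[0] 0x13->0x11 len=2 : 90 7c
[1] 0x17->0x01 len=7 : 15 c6 34 05 7b 9a 2a
[2] 0x00->0x12 len=7 : 71 15 c6 34 05 7b 9a
[3] 0x0b->0x13 len=8 : c0 97 51 d3 79 9a 90 71
[4] 0x18->0x03 len=4 : 9a 90 71 7b
query mem[0x03]=0x9a, mem[0x05]=0x71, mem[0x06]=0x7b, mem[0x07]=0x2a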